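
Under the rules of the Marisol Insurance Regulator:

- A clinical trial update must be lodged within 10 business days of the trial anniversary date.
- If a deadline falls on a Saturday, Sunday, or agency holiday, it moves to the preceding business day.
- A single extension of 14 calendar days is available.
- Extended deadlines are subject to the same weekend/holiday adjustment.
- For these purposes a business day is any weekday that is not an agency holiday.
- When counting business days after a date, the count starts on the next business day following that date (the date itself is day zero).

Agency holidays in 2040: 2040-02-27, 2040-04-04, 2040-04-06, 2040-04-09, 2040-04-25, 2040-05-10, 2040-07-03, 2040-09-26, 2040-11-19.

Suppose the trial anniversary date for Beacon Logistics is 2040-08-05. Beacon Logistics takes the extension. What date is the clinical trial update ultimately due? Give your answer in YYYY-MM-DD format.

2040-08-31

Counting 10 business days after 2040-08-05 (skipping weekends and listed holidays) reaches 2040-08-17.
2040-08-17 is a Friday and not a listed holiday, so it stands.
The 14-calendar-day extension moves the deadline from 2040-08-17 to 2040-08-31.
2040-08-31 falls on a Friday, which is a business day, so no adjustment is needed.
Final deadline: 2040-08-31.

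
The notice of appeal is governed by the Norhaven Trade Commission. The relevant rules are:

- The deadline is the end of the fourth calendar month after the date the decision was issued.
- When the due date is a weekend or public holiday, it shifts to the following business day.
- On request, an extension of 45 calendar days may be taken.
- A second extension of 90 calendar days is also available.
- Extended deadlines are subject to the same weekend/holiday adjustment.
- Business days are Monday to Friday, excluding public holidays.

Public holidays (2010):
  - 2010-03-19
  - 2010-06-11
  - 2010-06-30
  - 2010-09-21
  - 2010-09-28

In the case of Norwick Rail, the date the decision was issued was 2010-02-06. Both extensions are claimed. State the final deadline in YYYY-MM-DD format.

The fourth month after 2010-02-06 is June 2010, whose last day is 2010-06-30.
2010-06-30 falls on a listed holiday. Rolling to the next business day gives 2010-07-01, a Thursday.
With the 45-day extension, 2010-07-01 becomes 2010-08-15.
Because 2010-08-15 is a Sunday, the deadline becomes 2010-08-16 (Monday).
The 90-calendar-day extension moves the deadline from 2010-08-16 to 2010-11-14.
Because 2010-11-14 is a Sunday, the deadline becomes 2010-11-15 (Monday).
The final due date is 2010-11-15.

2010-11-15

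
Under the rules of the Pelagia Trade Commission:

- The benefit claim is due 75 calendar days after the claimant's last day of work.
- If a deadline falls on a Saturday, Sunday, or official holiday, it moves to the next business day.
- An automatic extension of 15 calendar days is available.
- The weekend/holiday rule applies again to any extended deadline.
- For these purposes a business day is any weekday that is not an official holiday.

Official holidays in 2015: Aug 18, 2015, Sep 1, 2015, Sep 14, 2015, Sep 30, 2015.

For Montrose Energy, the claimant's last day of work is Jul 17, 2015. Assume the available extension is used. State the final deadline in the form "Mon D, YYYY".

75 calendar days after Jul 17, 2015 is Sep 30, 2015.
Sep 30, 2015 is a listed holiday; the next business day is Oct 1, 2015 (Thursday).
Applying the 15-calendar-day extension: Oct 1, 2015 + 15 days = Oct 16, 2015.
Since Oct 16, 2015 is a Friday and not a holiday, the date is unchanged.
Final deadline: Oct 16, 2015.

Oct 16, 2015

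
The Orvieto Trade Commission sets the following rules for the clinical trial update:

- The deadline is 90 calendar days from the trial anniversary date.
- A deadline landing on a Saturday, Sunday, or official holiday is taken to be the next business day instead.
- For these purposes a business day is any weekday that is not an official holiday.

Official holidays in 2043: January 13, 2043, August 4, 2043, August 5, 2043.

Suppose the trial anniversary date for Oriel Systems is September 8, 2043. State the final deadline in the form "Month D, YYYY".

Adding 90 calendar days to September 8, 2043 gives December 7, 2043.
December 7, 2043 falls on a Monday, which is a business day, so no adjustment is needed.
Deadline: December 7, 2043.

December 7, 2043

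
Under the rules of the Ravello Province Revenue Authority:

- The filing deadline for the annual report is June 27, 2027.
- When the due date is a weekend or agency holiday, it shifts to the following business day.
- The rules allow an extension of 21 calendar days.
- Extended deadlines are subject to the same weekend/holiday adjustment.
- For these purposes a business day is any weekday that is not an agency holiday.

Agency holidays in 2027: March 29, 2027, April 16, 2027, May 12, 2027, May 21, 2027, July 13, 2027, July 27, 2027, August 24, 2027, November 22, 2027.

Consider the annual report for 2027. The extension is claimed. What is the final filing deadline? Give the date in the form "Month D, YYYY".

Start from the fixed due date, June 27, 2027.
Because June 27, 2027 is a Sunday, the deadline becomes June 28, 2027 (Monday).
Add the 21 calendar-day extension to June 28, 2027: July 19, 2027.
July 19, 2027 falls on a Monday, which is a business day, so no adjustment is needed.
The final due date is July 19, 2027.

July 19, 2027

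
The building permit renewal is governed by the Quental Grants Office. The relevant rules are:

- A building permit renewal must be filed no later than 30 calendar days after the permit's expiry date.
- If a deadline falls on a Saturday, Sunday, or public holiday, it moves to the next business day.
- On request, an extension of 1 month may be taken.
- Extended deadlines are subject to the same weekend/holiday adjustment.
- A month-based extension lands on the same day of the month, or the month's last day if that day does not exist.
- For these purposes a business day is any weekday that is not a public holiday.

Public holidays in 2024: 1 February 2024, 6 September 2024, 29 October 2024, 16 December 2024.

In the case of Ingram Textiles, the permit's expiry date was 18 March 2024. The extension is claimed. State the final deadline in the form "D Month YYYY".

17 May 2024

Trigger date 18 March 2024 + 30 calendar days = 17 April 2024.
17 April 2024 falls on a Wednesday, which is a business day, so no adjustment is needed.
The 1 month extension carries 17 April 2024 to 17 May 2024.
17 May 2024 (Friday) is already a business day.
Deadline: 17 May 2024.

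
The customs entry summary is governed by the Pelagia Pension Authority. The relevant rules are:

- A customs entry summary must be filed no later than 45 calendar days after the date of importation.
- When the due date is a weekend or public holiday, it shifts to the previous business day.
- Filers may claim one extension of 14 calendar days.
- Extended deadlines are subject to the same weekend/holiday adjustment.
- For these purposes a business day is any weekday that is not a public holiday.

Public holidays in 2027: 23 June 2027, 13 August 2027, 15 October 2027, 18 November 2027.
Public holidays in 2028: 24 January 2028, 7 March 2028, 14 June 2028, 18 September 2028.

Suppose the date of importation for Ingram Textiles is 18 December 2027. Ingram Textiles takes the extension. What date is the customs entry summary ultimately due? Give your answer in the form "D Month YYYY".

45 calendar days after 18 December 2027 is 1 February 2028.
1 February 2028 is a Tuesday and not a listed holiday, so it stands.
The 14-calendar-day extension moves the deadline from 1 February 2028 to 15 February 2028.
Since 15 February 2028 is a Tuesday and not a holiday, the date is unchanged.
The final due date is 15 February 2028.

15 February 2028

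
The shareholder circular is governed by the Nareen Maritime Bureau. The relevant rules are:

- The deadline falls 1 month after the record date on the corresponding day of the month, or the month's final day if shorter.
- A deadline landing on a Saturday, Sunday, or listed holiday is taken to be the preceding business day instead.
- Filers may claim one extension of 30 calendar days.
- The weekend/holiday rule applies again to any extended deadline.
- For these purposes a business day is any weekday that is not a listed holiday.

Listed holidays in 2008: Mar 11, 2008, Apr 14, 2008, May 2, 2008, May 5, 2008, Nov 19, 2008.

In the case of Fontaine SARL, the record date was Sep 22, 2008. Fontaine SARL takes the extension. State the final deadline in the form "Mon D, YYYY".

Nov 21, 2008

1 month from Sep 22, 2008 is Oct 22, 2008.
Oct 22, 2008 is a Wednesday and not a listed holiday, so it stands.
The 30-calendar-day extension moves the deadline from Oct 22, 2008 to Nov 21, 2008.
Nov 21, 2008 (Friday) is already a business day.
The final due date is Nov 21, 2008.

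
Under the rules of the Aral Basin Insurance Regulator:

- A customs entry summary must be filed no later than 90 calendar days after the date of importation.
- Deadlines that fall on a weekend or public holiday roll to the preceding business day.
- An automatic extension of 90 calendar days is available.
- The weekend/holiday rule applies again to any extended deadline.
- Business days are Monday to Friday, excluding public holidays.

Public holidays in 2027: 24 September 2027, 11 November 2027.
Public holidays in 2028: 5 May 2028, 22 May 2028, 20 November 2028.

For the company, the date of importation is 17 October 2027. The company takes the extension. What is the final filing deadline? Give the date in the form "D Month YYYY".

13 April 2028

From 17 October 2027, 90 calendar days later is 15 January 2028.
Because 15 January 2028 is a Saturday, the deadline becomes 14 January 2028 (Friday).
Applying the 90-calendar-day extension: 14 January 2028 + 90 days = 13 April 2028.
13 April 2028 is a Thursday and not a listed holiday, so it stands.
The final due date is 13 April 2028.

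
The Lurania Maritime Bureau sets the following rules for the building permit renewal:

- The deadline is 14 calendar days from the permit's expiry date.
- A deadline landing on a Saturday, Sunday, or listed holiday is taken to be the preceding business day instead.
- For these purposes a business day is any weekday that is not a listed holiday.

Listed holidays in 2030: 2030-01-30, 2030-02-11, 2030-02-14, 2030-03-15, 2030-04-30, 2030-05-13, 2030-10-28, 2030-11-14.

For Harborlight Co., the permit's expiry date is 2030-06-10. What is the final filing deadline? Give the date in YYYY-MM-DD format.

2030-06-24

Adding 14 calendar days to 2030-06-10 gives 2030-06-24.
Since 2030-06-24 is a Monday and not a holiday, the date is unchanged.
Deadline: 2030-06-24.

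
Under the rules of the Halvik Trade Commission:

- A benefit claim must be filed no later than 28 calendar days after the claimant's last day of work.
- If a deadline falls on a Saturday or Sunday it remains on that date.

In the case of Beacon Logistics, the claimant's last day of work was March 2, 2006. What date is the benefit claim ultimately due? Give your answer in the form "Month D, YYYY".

Trigger date March 2, 2006 + 28 calendar days = March 30, 2006.
March 30, 2006 is a Thursday; no weekend or holiday adjustment applies.
Final deadline: March 30, 2006.

March 30, 2006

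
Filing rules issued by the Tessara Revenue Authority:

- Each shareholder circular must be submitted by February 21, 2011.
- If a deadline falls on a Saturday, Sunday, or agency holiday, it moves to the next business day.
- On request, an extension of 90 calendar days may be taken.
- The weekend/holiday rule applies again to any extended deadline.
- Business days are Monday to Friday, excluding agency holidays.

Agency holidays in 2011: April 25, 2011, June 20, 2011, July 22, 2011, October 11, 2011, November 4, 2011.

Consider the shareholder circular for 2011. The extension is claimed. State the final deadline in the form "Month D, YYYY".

The statutory due date is February 21, 2011.
February 21, 2011 is a Monday and not a listed holiday, so it stands.
The 90-calendar-day extension moves the deadline from February 21, 2011 to May 22, 2011.
May 22, 2011 is a Sunday; the next business day is May 23, 2011 (Monday).
Deadline: May 23, 2011.

May 23, 2011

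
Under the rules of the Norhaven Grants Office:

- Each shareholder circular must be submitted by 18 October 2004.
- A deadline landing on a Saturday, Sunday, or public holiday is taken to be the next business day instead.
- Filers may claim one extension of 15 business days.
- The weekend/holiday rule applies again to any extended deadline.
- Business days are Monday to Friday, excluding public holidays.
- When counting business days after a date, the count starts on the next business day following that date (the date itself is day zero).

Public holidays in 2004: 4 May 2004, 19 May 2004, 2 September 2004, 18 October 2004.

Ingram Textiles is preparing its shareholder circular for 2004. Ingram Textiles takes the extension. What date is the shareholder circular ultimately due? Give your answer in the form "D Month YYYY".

The stated deadline is 18 October 2004.
18 October 2004 falls on a listed holiday. Rolling to the next business day gives 19 October 2004, a Tuesday.
The 15-business-day extension runs from 19 October 2004 to 9 November 2004.
Since 9 November 2004 is a Tuesday and not a holiday, the date is unchanged.
Final deadline: 9 November 2004.

9 November 2004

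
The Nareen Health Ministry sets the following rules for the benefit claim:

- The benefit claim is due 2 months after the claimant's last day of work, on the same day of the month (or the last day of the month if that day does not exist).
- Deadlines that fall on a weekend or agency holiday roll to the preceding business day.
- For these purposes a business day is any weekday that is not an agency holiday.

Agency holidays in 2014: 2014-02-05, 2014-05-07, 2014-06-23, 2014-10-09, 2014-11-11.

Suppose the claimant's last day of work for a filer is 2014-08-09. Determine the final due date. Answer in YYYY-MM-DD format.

Moving 2 months forward from 2014-08-09 on the corresponding day gives 2014-10-09.
2014-10-09 is a listed holiday, so it moves to the preceding business day, 2014-10-08 (Wednesday).
So the filing is due 2014-10-08.

2014-10-08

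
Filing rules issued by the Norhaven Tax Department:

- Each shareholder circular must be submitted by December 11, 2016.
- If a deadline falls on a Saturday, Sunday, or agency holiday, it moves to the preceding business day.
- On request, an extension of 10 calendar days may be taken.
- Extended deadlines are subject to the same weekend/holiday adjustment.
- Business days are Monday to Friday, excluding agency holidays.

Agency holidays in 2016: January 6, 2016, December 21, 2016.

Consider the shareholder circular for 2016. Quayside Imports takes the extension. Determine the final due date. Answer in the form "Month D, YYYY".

The statutory due date is December 11, 2016.
Because December 11, 2016 is a Sunday, the deadline becomes December 9, 2016 (Friday).
The 10-calendar-day extension moves the deadline from December 9, 2016 to December 19, 2016.
December 19, 2016 (Monday) is already a business day.
Final deadline: December 19, 2016.

December 19, 2016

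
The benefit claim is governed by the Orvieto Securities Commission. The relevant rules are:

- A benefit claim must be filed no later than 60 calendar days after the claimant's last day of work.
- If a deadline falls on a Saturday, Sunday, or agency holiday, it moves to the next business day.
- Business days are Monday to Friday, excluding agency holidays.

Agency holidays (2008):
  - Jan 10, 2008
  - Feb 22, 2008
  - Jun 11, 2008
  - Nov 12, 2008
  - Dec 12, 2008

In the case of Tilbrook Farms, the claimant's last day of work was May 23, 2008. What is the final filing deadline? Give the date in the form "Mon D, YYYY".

Jul 22, 2008

Adding 60 calendar days to May 23, 2008 gives Jul 22, 2008.
Since Jul 22, 2008 is a Tuesday and not a holiday, the date is unchanged.
The final due date is Jul 22, 2008.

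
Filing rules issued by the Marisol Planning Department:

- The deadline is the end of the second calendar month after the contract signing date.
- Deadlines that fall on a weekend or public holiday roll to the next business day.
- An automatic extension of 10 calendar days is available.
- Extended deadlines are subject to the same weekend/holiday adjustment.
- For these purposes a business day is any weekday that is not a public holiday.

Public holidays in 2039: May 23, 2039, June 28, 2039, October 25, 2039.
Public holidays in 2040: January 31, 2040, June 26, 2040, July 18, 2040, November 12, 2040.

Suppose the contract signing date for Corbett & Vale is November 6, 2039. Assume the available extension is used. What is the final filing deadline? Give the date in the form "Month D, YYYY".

The second month after November 6, 2039 is January 2040, whose last day is January 31, 2040.
January 31, 2040 is a listed holiday, so it moves to the next business day, February 1, 2040 (Wednesday).
With the 10-day extension, February 1, 2040 becomes February 11, 2040.
February 11, 2040 falls on a Saturday. Rolling to the next business day gives February 13, 2040, a Monday.
The final due date is February 13, 2040.

February 13, 2040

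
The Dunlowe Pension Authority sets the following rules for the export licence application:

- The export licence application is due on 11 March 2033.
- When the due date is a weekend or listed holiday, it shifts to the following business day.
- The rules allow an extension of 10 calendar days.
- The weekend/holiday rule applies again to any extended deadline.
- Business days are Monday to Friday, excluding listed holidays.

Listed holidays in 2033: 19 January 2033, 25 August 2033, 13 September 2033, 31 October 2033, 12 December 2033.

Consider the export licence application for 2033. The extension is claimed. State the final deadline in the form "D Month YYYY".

The stated deadline is 11 March 2033.
11 March 2033 falls on a Friday, which is a business day, so no adjustment is needed.
Add the 10 calendar-day extension to 11 March 2033: 21 March 2033.
21 March 2033 is a Monday and not a listed holiday, so it stands.
Deadline: 21 March 2033.

21 March 2033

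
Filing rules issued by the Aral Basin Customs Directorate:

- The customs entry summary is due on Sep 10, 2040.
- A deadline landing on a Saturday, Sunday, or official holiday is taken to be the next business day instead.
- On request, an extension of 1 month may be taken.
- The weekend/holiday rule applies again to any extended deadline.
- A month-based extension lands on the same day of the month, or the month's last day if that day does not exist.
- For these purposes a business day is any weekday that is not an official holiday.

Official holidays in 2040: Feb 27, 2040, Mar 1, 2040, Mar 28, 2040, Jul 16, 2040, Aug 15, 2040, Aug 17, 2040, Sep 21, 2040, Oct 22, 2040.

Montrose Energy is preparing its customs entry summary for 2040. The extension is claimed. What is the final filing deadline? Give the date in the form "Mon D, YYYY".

Oct 10, 2040

The stated deadline is Sep 10, 2040.
Sep 10, 2040 (Monday) is already a business day.
Applying the 1 month extension: 1 month after Sep 10, 2040 is Oct 10, 2040.
Oct 10, 2040 is a Wednesday and not a listed holiday, so it stands.
Deadline: Oct 10, 2040.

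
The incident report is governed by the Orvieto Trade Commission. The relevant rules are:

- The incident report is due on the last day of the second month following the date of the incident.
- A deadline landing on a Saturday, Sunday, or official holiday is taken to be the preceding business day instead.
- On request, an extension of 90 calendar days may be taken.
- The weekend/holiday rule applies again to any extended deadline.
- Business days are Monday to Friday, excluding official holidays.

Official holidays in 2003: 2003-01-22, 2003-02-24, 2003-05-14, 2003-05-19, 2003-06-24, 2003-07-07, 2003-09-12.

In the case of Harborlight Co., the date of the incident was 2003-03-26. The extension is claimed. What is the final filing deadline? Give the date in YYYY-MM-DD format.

2 months after 2003-03-26 is May 2003; that month ends on 2003-05-31.
2003-05-31 is a Saturday; the preceding business day is 2003-05-30 (Friday).
Applying the 90-calendar-day extension: 2003-05-30 + 90 days = 2003-08-28.
2003-08-28 (Thursday) is already a business day.
Final deadline: 2003-08-28.

2003-08-28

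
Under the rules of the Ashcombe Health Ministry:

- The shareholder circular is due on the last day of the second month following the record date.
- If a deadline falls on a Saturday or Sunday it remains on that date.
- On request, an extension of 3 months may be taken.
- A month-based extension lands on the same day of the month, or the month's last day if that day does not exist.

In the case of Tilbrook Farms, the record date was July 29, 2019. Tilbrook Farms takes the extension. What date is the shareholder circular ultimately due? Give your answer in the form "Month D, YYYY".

2 months after July 29, 2019 falls in September 2019; the last day of that month is September 30, 2019.
September 30, 2019 falls on a Monday. The rules make no weekend/holiday allowance, so it remains September 30, 2019.
Applying the 3 months extension: 3 months after September 30, 2019 is December 30, 2019.
December 30, 2019 falls on a Monday. The rules make no weekend/holiday allowance, so it remains December 30, 2019.
Final deadline: December 30, 2019.

December 30, 2019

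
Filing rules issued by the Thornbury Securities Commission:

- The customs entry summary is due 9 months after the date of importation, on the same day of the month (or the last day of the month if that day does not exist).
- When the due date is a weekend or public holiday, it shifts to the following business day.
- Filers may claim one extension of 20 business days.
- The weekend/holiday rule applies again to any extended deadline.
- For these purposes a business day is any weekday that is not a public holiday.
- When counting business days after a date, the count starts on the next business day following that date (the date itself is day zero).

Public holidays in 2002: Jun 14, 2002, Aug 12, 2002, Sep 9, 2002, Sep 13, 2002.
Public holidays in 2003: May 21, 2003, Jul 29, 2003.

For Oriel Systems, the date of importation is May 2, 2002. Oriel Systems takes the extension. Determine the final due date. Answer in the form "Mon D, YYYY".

Moving 9 months forward from May 2, 2002 on the corresponding day gives Feb 2, 2003.
Feb 2, 2003 is a Sunday; the next business day is Feb 3, 2003 (Monday).
The 20-business-day extension runs from Feb 3, 2003 to Mar 3, 2003.
Since Mar 3, 2003 is a Monday and not a holiday, the date is unchanged.
So the filing is due Mar 3, 2003.

Mar 3, 2003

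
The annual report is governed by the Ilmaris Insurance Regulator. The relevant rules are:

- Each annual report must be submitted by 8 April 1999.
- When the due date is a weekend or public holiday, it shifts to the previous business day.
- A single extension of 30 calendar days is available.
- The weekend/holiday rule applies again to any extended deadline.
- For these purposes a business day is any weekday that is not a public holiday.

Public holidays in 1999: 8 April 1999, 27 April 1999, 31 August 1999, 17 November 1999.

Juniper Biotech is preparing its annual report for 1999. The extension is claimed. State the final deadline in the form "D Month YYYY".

7 May 1999

The statutory due date is 8 April 1999.
8 April 1999 falls on a listed holiday. Rolling to the preceding business day gives 7 April 1999, a Wednesday.
The 30-calendar-day extension moves the deadline from 7 April 1999 to 7 May 1999.
Since 7 May 1999 is a Friday and not a holiday, the date is unchanged.
The final due date is 7 May 1999.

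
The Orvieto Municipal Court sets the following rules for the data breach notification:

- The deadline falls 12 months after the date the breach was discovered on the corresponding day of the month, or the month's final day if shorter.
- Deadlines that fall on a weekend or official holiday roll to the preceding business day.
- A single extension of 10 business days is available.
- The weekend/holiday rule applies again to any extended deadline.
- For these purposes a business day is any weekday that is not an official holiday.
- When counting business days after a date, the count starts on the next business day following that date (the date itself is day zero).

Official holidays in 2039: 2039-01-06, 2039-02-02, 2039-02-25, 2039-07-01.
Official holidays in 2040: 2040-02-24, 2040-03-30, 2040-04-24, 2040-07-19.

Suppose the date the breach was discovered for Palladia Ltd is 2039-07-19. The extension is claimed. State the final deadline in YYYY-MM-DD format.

2040-08-02

Moving 12 months forward from 2039-07-19 on the corresponding day gives 2040-07-19.
2040-07-19 is a listed holiday; the preceding business day is 2040-07-18 (Wednesday).
Applying the 10-business-day extension: 10 business days after 2040-07-18 is 2040-08-02.
2040-08-02 is a Thursday and not a listed holiday, so it stands.
Deadline: 2040-08-02.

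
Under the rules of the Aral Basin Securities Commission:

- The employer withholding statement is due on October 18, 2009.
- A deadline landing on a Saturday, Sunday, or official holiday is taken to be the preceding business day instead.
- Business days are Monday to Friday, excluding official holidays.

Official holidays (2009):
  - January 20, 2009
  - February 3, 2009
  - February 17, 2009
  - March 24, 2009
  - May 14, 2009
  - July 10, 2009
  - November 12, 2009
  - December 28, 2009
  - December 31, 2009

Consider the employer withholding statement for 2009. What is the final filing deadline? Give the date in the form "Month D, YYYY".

The statutory due date is October 18, 2009.
Because October 18, 2009 is a Sunday, the deadline becomes October 16, 2009 (Friday).
Deadline: October 16, 2009.

October 16, 2009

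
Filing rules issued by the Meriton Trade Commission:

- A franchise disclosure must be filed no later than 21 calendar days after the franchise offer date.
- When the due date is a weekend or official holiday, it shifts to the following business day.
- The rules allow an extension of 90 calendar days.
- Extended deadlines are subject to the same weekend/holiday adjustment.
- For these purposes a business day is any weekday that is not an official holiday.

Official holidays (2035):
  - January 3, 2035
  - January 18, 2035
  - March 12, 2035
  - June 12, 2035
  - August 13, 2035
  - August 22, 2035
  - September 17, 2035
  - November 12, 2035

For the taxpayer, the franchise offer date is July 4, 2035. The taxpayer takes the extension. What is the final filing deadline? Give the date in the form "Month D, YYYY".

October 23, 2035

Adding 21 calendar days to July 4, 2035 gives July 25, 2035.
July 25, 2035 (Wednesday) is already a business day.
Add the 90 calendar-day extension to July 25, 2035: October 23, 2035.
October 23, 2035 is a Tuesday and not a listed holiday, so it stands.
Final deadline: October 23, 2035.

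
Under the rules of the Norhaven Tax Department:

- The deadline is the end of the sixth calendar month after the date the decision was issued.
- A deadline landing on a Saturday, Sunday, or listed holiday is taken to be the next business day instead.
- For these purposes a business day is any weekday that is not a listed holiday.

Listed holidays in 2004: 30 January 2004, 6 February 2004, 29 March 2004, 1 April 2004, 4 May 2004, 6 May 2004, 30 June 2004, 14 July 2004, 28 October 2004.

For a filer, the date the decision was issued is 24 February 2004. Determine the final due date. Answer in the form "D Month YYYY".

6 months after 24 February 2004 is August 2004; that month ends on 31 August 2004.
Since 31 August 2004 is a Tuesday and not a holiday, the date is unchanged.
Final deadline: 31 August 2004.

31 August 2004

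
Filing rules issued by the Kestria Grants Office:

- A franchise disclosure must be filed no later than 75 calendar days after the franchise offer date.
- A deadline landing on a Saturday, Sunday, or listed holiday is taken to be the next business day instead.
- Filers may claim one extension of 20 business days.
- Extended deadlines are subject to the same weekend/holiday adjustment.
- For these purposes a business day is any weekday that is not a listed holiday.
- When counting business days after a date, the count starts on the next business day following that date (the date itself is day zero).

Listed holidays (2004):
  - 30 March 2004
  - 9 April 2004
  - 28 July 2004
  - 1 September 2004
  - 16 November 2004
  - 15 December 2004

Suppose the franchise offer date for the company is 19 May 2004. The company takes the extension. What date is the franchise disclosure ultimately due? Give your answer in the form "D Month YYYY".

75 calendar days after 19 May 2004 is 2 August 2004.
2 August 2004 falls on a Monday, which is a business day, so no adjustment is needed.
The 20-business-day extension runs from 2 August 2004 to 30 August 2004.
30 August 2004 falls on a Monday, which is a business day, so no adjustment is needed.
The final due date is 30 August 2004.

30 August 2004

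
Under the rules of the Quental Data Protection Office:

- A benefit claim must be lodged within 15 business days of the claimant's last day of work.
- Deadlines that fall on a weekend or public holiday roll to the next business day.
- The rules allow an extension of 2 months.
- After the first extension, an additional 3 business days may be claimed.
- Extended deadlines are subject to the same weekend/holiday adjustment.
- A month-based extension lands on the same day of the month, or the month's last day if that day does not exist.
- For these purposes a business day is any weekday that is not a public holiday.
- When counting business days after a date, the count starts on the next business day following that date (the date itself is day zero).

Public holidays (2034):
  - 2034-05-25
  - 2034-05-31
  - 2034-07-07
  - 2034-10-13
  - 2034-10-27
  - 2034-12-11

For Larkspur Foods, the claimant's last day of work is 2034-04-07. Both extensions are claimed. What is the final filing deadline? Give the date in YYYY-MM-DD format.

Starting the day after 2034-04-07 and counting 15 business days lands on 2034-04-28.
2034-04-28 falls on a Friday, which is a business day, so no adjustment is needed.
Applying the 2 months extension: 2 months after 2034-04-28 is 2034-06-28.
2034-06-28 is a Wednesday and not a listed holiday, so it stands.
Applying the 3-business-day extension: 3 business days after 2034-06-28 is 2034-07-03.
2034-07-03 (Monday) is already a business day.
The final due date is 2034-07-03.

2034-07-03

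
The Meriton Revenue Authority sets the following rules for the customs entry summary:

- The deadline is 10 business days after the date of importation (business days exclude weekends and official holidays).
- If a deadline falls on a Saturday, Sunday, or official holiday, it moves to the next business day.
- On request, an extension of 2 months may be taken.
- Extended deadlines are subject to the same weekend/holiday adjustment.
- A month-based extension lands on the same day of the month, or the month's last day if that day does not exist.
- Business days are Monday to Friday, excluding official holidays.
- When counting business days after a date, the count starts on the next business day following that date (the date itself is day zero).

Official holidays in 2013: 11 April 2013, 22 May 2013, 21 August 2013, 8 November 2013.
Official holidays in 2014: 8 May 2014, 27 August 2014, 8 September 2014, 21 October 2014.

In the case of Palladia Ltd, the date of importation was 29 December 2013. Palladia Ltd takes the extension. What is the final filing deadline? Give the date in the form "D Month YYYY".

10 March 2014

Starting the day after 29 December 2013 and counting 10 business days lands on 10 January 2014.
10 January 2014 (Friday) is already a business day.
Applying the 2 months extension: 2 months after 10 January 2014 is 10 March 2014.
10 March 2014 is a Monday and not a listed holiday, so it stands.
Final deadline: 10 March 2014.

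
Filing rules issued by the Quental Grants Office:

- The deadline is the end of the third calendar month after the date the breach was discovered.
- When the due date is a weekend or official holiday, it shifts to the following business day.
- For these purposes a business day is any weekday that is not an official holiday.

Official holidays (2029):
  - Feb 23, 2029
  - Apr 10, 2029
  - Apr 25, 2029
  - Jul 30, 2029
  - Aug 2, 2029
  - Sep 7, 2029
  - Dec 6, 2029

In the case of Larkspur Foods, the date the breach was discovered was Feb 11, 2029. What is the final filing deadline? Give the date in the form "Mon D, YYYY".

The third month after Feb 11, 2029 is May 2029, whose last day is May 31, 2029.
May 31, 2029 (Thursday) is already a business day.
So the filing is due May 31, 2029.

May 31, 2029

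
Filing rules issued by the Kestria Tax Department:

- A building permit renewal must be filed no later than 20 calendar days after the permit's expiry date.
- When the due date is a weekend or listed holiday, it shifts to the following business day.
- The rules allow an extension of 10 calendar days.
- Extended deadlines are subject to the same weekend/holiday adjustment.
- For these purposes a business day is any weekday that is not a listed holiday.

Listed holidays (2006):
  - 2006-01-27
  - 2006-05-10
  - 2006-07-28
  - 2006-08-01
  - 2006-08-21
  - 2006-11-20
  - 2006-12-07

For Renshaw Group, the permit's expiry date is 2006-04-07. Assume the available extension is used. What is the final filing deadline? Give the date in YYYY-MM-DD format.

2006-05-08

Trigger date 2006-04-07 + 20 calendar days = 2006-04-27.
2006-04-27 falls on a Thursday, which is a business day, so no adjustment is needed.
The 10-calendar-day extension moves the deadline from 2006-04-27 to 2006-05-07.
2006-05-07 is a Sunday, so it moves to the next business day, 2006-05-08 (Monday).
The final due date is 2006-05-08.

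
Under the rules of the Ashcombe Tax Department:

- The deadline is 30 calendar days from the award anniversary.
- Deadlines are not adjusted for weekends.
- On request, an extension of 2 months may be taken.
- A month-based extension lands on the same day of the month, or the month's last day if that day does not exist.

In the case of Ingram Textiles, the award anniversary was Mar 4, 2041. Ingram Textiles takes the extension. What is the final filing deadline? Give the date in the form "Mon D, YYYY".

From Mar 4, 2041, 30 calendar days later is Apr 3, 2041.
No adjustment is made for weekends or holidays, so Apr 3, 2041 stands.
The 2 months extension carries Apr 3, 2041 to Jun 3, 2041.
Jun 3, 2041 is a Monday; no weekend or holiday adjustment applies.
Deadline: Jun 3, 2041.

Jun 3, 2041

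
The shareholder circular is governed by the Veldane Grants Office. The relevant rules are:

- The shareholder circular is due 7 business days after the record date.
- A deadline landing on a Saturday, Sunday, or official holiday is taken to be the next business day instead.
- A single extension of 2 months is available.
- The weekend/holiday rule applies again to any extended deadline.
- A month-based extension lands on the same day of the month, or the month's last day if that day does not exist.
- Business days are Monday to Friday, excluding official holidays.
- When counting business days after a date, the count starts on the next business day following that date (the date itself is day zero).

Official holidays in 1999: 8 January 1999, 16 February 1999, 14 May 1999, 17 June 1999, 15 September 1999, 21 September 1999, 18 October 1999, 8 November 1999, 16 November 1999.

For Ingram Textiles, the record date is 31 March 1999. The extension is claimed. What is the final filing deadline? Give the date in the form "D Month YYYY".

9 June 1999

Counting 7 business days after 31 March 1999 (skipping weekends and listed holidays) reaches 9 April 1999.
9 April 1999 (Friday) is already a business day.
Applying the 2 months extension: 2 months after 9 April 1999 is 9 June 1999.
9 June 1999 falls on a Wednesday, which is a business day, so no adjustment is needed.
The final due date is 9 June 1999.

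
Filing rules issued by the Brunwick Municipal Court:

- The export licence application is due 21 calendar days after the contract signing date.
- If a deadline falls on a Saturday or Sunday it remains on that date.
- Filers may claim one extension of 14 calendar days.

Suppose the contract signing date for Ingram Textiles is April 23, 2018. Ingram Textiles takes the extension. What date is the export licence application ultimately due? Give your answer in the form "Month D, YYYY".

May 28, 2018

From April 23, 2018, 21 calendar days later is May 14, 2018.
May 14, 2018 is a Monday; no weekend or holiday adjustment applies.
The 14-calendar-day extension moves the deadline from May 14, 2018 to May 28, 2018.
May 28, 2018 is a Monday; no weekend or holiday adjustment applies.
The final due date is May 28, 2018.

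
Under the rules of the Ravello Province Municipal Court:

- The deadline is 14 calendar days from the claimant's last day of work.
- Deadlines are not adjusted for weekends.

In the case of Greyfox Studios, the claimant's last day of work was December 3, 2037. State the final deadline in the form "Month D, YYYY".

December 17, 2037

Trigger date December 3, 2037 + 14 calendar days = December 17, 2037.
December 17, 2037 falls on a Thursday. The rules make no weekend/holiday allowance, so it remains December 17, 2037.
Final deadline: December 17, 2037.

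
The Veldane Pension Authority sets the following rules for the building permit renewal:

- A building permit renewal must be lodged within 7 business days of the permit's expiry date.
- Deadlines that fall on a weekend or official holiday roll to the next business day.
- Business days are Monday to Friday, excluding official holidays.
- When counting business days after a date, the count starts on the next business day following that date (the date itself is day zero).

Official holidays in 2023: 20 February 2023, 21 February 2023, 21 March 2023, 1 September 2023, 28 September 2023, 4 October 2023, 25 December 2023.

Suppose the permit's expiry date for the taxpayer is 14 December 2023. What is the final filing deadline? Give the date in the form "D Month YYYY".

Starting the day after 14 December 2023 and counting 7 business days lands on 26 December 2023.
26 December 2023 falls on a Tuesday, which is a business day, so no adjustment is needed.
The final due date is 26 December 2023.

26 December 2023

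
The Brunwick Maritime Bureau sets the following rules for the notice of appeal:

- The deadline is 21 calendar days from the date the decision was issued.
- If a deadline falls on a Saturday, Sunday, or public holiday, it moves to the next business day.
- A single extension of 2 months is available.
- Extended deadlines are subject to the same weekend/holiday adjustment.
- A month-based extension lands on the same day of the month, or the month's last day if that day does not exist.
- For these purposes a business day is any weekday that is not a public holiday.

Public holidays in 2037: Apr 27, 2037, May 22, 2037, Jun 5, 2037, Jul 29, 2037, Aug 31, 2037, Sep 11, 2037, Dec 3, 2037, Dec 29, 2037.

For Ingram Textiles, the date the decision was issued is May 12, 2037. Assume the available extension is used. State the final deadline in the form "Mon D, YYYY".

21 calendar days after May 12, 2037 is Jun 2, 2037.
Jun 2, 2037 is a Tuesday and not a listed holiday, so it stands.
Applying the 2 months extension: 2 months after Jun 2, 2037 is Aug 2, 2037.
Aug 2, 2037 is a Sunday; the next business day is Aug 3, 2037 (Monday).
Final deadline: Aug 3, 2037.

Aug 3, 2037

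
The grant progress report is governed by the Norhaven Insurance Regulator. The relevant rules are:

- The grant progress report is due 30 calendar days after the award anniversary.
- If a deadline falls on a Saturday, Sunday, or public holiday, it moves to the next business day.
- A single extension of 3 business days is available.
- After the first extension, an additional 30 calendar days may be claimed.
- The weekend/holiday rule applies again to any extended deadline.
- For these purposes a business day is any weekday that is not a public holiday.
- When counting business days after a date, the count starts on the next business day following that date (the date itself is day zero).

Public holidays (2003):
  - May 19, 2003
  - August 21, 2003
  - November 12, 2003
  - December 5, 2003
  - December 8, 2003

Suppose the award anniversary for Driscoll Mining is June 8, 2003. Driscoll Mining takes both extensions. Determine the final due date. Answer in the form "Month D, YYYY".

Trigger date June 8, 2003 + 30 calendar days = July 8, 2003.
July 8, 2003 (Tuesday) is already a business day.
Applying the 3-business-day extension: 3 business days after July 8, 2003 is July 11, 2003.
July 11, 2003 (Friday) is already a business day.
Applying the 30-calendar-day extension: July 11, 2003 + 30 days = August 10, 2003.
August 10, 2003 falls on a Sunday. Rolling to the next business day gives August 11, 2003, a Monday.
So the filing is due August 11, 2003.

August 11, 2003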